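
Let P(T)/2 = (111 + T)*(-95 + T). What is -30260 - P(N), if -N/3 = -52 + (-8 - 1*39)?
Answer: -195092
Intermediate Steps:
N = 297 (N = -3*(-52 + (-8 - 1*39)) = -3*(-52 + (-8 - 39)) = -3*(-52 - 47) = -3*(-99) = 297)
P(T) = 2*(-95 + T)*(111 + T) (P(T) = 2*((111 + T)*(-95 + T)) = 2*((-95 + T)*(111 + T)) = 2*(-95 + T)*(111 + T))
-30260 - P(N) = -30260 - (-21090 + 2*297² + 32*297) = -30260 - (-21090 + 2*88209 + 9504) = -30260 - (-21090 + 176418 + 9504) = -30260 - 1*164832 = -30260 - 164832 = -195092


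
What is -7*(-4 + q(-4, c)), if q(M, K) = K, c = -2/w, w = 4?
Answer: 63/2 ≈ 31.500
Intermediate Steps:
c = -½ (c = -2/4 = -2*¼ = -½ ≈ -0.50000)
-7*(-4 + q(-4, c)) = -7*(-4 - ½) = -7*(-9/2) = 63/2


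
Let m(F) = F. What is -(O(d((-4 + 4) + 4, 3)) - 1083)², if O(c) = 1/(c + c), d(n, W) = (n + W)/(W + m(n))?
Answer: -4687225/4 ≈ -1.1718e+6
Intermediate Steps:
d(n, W) = 1 (d(n, W) = (n + W)/(W + n) = (W + n)/(W + n) = 1)
O(c) = 1/(2*c)
-(O(d((-4 + 4) + 4, 3)) - 1083)² = -((½)/1 - 1083)² = -((½)*1 - 1083)² = -(½ - 1083)² = -(-2165/2)² = -1*4687225/4 = -4687225/4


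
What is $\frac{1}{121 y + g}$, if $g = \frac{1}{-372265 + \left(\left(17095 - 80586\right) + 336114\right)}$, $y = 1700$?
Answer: $\frac{99642}{20496359399} \approx 4.8614 \cdot 10^{-6}$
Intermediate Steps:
$g = - \frac{1}{99642}$ ($g = \frac{1}{-372265 + \left(-63491 + 336114\right)} = \frac{1}{-372265 + 272623} = \frac{1}{-99642} = - \frac{1}{99642} \approx -1.0036 \cdot 10^{-5}$)
$\frac{1}{121 y + g} = \frac{1}{121 \cdot 1700 - \frac{1}{99642}} = \frac{1}{205700 - \frac{1}{99642}} = \frac{1}{\frac{20496359399}{99642}} = \frac{99642}{20496359399}$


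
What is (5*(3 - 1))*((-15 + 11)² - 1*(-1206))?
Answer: 12220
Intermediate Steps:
(5*(3 - 1))*((-15 + 11)² - 1*(-1206)) = (5*2)*((-4)² + 1206) = 10*(16 + 1206) = 10*1222 = 12220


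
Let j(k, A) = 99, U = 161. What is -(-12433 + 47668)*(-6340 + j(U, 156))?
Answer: 219901635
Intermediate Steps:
-(-12433 + 47668)*(-6340 + j(U, 156)) = -(-12433 + 47668)*(-6340 + 99) = -35235*(-6241) = -1*(-219901635) = 219901635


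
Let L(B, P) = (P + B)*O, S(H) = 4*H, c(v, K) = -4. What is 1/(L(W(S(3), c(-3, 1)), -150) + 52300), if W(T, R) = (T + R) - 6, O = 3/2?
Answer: 1/52078 ≈ 1.9202e-5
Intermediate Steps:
O = 3/2 (O = 3*(½) = 3/2 ≈ 1.5000)
W(T, R) = -6 + R + T (W(T, R) = (R + T) - 6 = -6 + R + T)
L(B, P) = 3*B/2 + 3*P/2 (L(B, P) = (P + B)*(3/2) = (B + P)*(3/2) = 3*B/2 + 3*P/2)
1/(L(W(S(3), c(-3, 1)), -150) + 52300) = 1/((3*(-6 - 4 + 4*3)/2 + (3/2)*(-150)) + 52300) = 1/((3*(-6 - 4 + 12)/2 - 225) + 52300) = 1/(((3/2)*2 - 225) + 52300) = 1/((3 - 225) + 52300) = 1/(-222 + 52300) = 1/52078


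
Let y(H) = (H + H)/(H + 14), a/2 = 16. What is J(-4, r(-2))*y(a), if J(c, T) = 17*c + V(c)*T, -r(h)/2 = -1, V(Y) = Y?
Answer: -2432/23 ≈ -105.74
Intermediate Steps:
a = 32 (a = 2*16 = 32)
r(h) = 2 (r(h) = -2*(-1) = 2)
y(H) = 2*H/(14 + H) (y(H) = (2*H)/(14 + H) = 2*H/(14 + H))
J(c, T) = 17*c + T*c (J(c, T) = 17*c + c*T = 17*c + T*c)
J(-4, r(-2))*y(a) = (-4*(17 + 2))*(2*32/(14 + 32)) = (-4*19)*(2*32/46) = -152*32/46 = -76*32/23 = -2432/23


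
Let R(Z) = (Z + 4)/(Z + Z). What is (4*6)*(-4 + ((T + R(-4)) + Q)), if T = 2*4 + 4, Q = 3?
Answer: 264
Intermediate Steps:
R(Z) = (4 + Z)/(2*Z) (R(Z) = (4 + Z)/((2*Z)) = (4 + Z)*(1/(2*Z)) = (4 + Z)/(2*Z))
T = 12 (T = 8 + 4 = 12)
(4*6)*(-4 + ((T + R(-4)) + Q)) = (4*6)*(-4 + ((12 + (1/2)*(4 - 4)/(-4)) + 3)) = 24*(-4 + ((12 + (1/2)*(-1/4)*0) + 3)) = 24*(-4 + ((12 + 0) + 3)) = 24*(-4 + (12 + 3)) = 24*(-4 + 15) = 24*11 = 264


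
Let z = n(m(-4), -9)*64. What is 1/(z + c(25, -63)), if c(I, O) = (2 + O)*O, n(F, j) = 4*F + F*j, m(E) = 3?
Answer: 1/2883 ≈ 0.00034686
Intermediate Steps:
c(I, O) = O*(2 + O)
z = -960 (z = (3*(4 - 9))*64 = (3*(-5))*64 = -15*64 = -960)
1/(z + c(25, -63)) = 1/(-960 - 63*(2 - 63)) = 1/(-960 - 63*(-61)) = 1/(-960 + 3843) = 1/2883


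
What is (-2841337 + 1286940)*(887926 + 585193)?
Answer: -2289811754243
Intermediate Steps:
(-2841337 + 1286940)*(887926 + 585193) = -1554397*1473119 = -2289811754243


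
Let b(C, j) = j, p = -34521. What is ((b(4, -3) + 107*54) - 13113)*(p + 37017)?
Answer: -18315648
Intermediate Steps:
((b(4, -3) + 107*54) - 13113)*(p + 37017) = ((-3 + 107*54) - 13113)*(-34521 + 37017) = ((-3 + 5778) - 13113)*2496 = (5775 - 13113)*2496 = -7338*2496 = -18315648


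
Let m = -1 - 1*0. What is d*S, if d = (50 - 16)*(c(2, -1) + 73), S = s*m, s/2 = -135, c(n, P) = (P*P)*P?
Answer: 660960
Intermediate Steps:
c(n, P) = P³ (c(n, P) = P²*P = P³)
s = -270 (s = 2*(-135) = -270)
m = -1 (m = -1 + 0 = -1)
S = 270 (S = -270*(-1) = 270)
d = 2448 (d = (50 - 16)*((-1)³ + 73) = 34*(-1 + 73) = 34*72 = 2448)
d*S = 2448*270 = 660960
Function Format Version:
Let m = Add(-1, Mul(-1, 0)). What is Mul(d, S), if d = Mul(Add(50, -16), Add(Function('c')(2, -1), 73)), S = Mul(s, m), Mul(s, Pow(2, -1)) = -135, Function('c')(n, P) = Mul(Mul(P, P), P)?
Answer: 660960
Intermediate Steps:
Function('c')(n, P) = Pow(P, 3) (Function('c')(n, P) = Mul(Pow(P, 2), P) = Pow(P, 3))
s = -270 (s = Mul(2, -135) = -270)
m = -1 (m = Add(-1, 0) = -1)
S = 270 (S = Mul(-270, -1) = 270)
d = 2448 (d = Mul(Add(50, -16), Add(Pow(-1, 3), 73)) = Mul(34, Add(-1, 73)) = Mul(34, 72) = 2448)
Mul(d, S) = Mul(2448, 270) = 660960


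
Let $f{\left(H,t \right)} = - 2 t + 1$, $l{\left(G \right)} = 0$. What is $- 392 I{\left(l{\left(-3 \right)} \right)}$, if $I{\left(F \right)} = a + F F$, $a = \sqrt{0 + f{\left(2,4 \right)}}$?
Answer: $- 392 i \sqrt{7} \approx - 1037.1 i$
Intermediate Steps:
$f{\left(H,t \right)} = 1 - 2 t$
$a = i \sqrt{7}$ ($a = \sqrt{0 + \left(1 - 8\right)} = \sqrt{0 - 7} = \sqrt{-7} = i \sqrt{7} \approx 2.6458 i$)
$I{\left(F \right)} = F^{2} + i \sqrt{7}$ ($I{\left(F \right)} = i \sqrt{7} + F F = i \sqrt{7} + F^{2} = F^{2} + i \sqrt{7}$)
$- 392 I{\left(l{\left(-3 \right)} \right)} = - 392 \left(0^{2} + i \sqrt{7}\right) = - 392 \left(0 + i \sqrt{7}\right) = - 392 i \sqrt{7}$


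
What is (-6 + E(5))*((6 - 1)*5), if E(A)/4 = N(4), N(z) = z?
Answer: 250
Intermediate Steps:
E(A) = 16 (E(A) = 4*4 = 16)
(-6 + E(5))*((6 - 1)*5) = (-6 + 16)*((6 - 1)*5) = 10*(5*5) = 10*25 = 250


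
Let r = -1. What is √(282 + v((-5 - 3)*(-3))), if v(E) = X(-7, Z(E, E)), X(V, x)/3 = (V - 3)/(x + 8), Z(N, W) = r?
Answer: 18*√42/7 ≈ 16.665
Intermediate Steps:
Z(N, W) = -1
X(V, x) = 3*(-3 + V)/(8 + x) (X(V, x) = 3*((V - 3)/(x + 8)) = 3*((-3 + V)/(8 + x)) = 3*(-3 + V)/(8 + x))
v(E) = -30/7 (v(E) = 3*(-3 - 7)/(8 - 1) = 3*(-10)/7 = 3*(⅐)*(-10) = -30/7)
√(282 + v((-5 - 3)*(-3))) = √(282 - 30/7) = √(1944/7) = 18*√42/7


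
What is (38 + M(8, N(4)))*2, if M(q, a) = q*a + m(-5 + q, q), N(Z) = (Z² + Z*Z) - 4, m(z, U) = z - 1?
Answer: 528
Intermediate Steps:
m(z, U) = -1 + z
N(Z) = -4 + 2*Z² (N(Z) = (Z² + Z²) - 4 = 2*Z² - 4 = -4 + 2*Z²)
M(q, a) = -6 + q + a*q (M(q, a) = q*a + (-1 + (-5 + q)) = a*q + (-6 + q) = -6 + q + a*q)
(38 + M(8, N(4)))*2 = (38 + (-6 + 8 + (-4 + 2*4²)*8))*2 = (38 + (-6 + 8 + (-4 + 2*16)*8))*2 = (38 + (-6 + 8 + (-4 + 32)*8))*2 = (38 + (-6 + 8 + 28*8))*2 = (38 + (-6 + 8 + 224))*2 = (38 + 226)*2 = 264*2 = 528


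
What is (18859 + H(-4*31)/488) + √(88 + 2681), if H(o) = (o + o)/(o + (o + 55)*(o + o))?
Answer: 630418651/33428 + √2769 ≈ 18912.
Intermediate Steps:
H(o) = 2*o/(o + 2*o*(55 + o)) (H(o) = (2*o)/(o + (55 + o)*(2*o)) = (2*o)/(o + 2*o*(55 + o)) = 2*o/(o + 2*o*(55 + o)))
(18859 + H(-4*31)/488) + √(88 + 2681) = (18859 + (2/(111 + 2*(-4*31)))/488) + √(88 + 2681) = (18859 + (2/(111 + 2*(-124)))*(1/488)) + √2769 = (18859 + (2/(111 - 248))*(1/488)) + √2769 = (18859 + (2/(-137))*(1/488)) + √2769 = (18859 + (2*(-1/137))*(1/488)) + √2769 = (18859 - 2/137*1/488) + √2769 = (18859 - 1/33428) + √2769 = 630418651/33428 + √2769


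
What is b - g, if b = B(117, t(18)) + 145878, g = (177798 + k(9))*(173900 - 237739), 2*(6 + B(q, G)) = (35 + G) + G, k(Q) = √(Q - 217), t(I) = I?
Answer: 22701184859/2 + 255356*I*√13 ≈ 1.1351e+10 + 9.207e+5*I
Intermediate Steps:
k(Q) = √(-217 + Q)
B(q, G) = 23/2 + G (B(q, G) = -6 + ((35 + G) + G)/2 = -6 + (35 + 2*G)/2 = -6 + (35/2 + G) = 23/2 + G)
g = -11350446522 - 255356*I*√13 (g = (177798 + √(-217 + 9))*(173900 - 237739) = (177798 + √(-208))*(-63839) = (177798 + 4*I*√13)*(-63839) = -11350446522 - 255356*I*√13 ≈ -1.135e+10 - 9.207e+5*I)
b = 291815/2 (b = (23/2 + 18) + 145878 = 59/2 + 145878 = 291815/2 ≈ 1.4591e+5)
b - g = 291815/2 - (-11350446522 - 255356*I*√13) = 291815/2 + (11350446522 + 255356*I*√13) = 22701184859/2 + 255356*I*√13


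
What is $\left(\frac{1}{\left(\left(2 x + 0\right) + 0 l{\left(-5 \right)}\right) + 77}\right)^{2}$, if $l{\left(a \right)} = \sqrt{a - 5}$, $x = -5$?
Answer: $\frac{1}{4489} \approx 0.00022277$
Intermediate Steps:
$l{\left(a \right)} = \sqrt{-5 + a}$
$\left(\frac{1}{\left(\left(2 x + 0\right) + 0 l{\left(-5 \right)}\right) + 77}\right)^{2} = \left(\frac{1}{\left(\left(2 \left(-5\right) + 0\right) + 0 \sqrt{-5 - 5}\right) + 77}\right)^{2} = \left(\frac{1}{\left(\left(-10 + 0\right) + 0 \sqrt{-10}\right) + 77}\right)^{2} = \left(\frac{1}{\left(-10 + 0 i \sqrt{10}\right) + 77}\right)^{2} = \left(\frac{1}{\left(-10 + 0\right) + 77}\right)^{2} = \left(\frac{1}{-10 + 77}\right)^{2} = \left(\frac{1}{67}\right)^{2} = \frac{1}{4489}$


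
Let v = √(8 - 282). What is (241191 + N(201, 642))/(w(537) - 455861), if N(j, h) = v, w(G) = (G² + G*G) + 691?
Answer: 241191/121568 + I*√274/121568 ≈ 1.984 + 0.00013616*I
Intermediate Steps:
w(G) = 691 + 2*G² (w(G) = (G² + G²) + 691 = 2*G² + 691 = 691 + 2*G²)
v = I*√274 (v = √(-274) = I*√274 ≈ 16.553*I)
N(j, h) = I*√274
(241191 + N(201, 642))/(w(537) - 455861) = (241191 + I*√274)/((691 + 2*537²) - 455861) = (241191 + I*√274)/((691 + 2*288369) - 455861) = (241191 + I*√274)/((691 + 576738) - 455861) = (241191 + I*√274)/(577429 - 455861) = (241191 + I*√274)/121568 = (241191 + I*√274)*(1/121568) = 241191/121568 + I*√274/121568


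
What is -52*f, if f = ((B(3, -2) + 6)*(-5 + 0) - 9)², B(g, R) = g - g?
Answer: -79092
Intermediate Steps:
B(g, R) = 0
f = 1521 (f = ((0 + 6)*(-5 + 0) - 9)² = (6*(-5) - 9)² = (-30 - 9)² = (-39)² = 1521)
-52*f = -52*1521 = -79092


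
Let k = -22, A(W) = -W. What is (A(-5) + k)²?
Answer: 289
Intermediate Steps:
(A(-5) + k)² = (-1*(-5) - 22)² = (5 - 22)² = (-17)² = 289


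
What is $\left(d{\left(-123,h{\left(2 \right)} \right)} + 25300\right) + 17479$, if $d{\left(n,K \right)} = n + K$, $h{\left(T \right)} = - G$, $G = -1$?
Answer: $42657$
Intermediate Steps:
$h{\left(T \right)} = 1$ ($h{\left(T \right)} = \left(-1\right) \left(-1\right) = 1$)
$d{\left(n,K \right)} = K + n$
$\left(d{\left(-123,h{\left(2 \right)} \right)} + 25300\right) + 17479 = \left(\left(1 - 123\right) + 25300\right) + 17479 = \left(-122 + 25300\right) + 17479 = 25178 + 17479 = 42657$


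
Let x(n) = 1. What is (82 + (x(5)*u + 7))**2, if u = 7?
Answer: 9216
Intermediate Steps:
(82 + (x(5)*u + 7))**2 = (82 + (1*7 + 7))**2 = (82 + (7 + 7))**2 = (82 + 14)**2 = 96**2 = 9216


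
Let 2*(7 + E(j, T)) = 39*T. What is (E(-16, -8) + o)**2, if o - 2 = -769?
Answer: 864900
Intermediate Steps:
o = -767 (o = 2 - 769 = -767)
E(j, T) = -7 + 39*T/2 (E(j, T) = -7 + (39*T)/2 = -7 + 39*T/2)
(E(-16, -8) + o)**2 = ((-7 + (39/2)*(-8)) - 767)**2 = ((-7 - 156) - 767)**2 = (-163 - 767)**2 = (-930)**2 = 864900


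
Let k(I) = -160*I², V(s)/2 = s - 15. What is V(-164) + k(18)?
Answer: -52198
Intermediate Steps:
V(s) = -30 + 2*s (V(s) = 2*(s - 15) = 2*(-15 + s) = -30 + 2*s)
V(-164) + k(18) = (-30 + 2*(-164)) - 160*18² = (-30 - 328) - 160*324 = -358 - 51840 = -52198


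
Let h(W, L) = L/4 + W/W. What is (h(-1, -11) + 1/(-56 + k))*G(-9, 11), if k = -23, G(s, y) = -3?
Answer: 1671/316 ≈ 5.2880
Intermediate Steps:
h(W, L) = 1 + L/4 (h(W, L) = L*(¼) + 1 = L/4 + 1 = 1 + L/4)
(h(-1, -11) + 1/(-56 + k))*G(-9, 11) = ((1 + (¼)*(-11)) + 1/(-56 - 23))*(-3) = ((1 - 11/4) + 1/(-79))*(-3) = (-7/4 - 1/79)*(-3) = -557/316*(-3) = 1671/316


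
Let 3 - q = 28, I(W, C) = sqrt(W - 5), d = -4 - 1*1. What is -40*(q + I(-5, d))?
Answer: 1000 - 40*I*sqrt(10) ≈ 1000.0 - 126.49*I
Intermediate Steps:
d = -5 (d = -4 - 1 = -5)
I(W, C) = sqrt(-5 + W)
q = -25 (q = 3 - 1*28 = 3 - 28 = -25)
-40*(q + I(-5, d)) = -40*(-25 + sqrt(-5 - 5)) = -40*(-25 + sqrt(-10)) = -40*(-25 + I*sqrt(10)) = 1000 - 40*I*sqrt(10)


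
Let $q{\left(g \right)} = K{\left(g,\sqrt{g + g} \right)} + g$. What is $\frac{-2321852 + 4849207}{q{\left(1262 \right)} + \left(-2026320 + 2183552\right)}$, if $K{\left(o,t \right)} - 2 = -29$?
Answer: $\frac{2527355}{158467} \approx 15.949$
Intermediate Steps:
$K{\left(o,t \right)} = -27$ ($K{\left(o,t \right)} = 2 - 29 = -27$)
$q{\left(g \right)} = -27 + g$
$\frac{-2321852 + 4849207}{q{\left(1262 \right)} + \left(-2026320 + 2183552\right)} = \frac{-2321852 + 4849207}{\left(-27 + 1262\right) + \left(-2026320 + 2183552\right)} = \frac{2527355}{1235 + 157232} = \frac{2527355}{158467}$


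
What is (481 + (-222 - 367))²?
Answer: 11664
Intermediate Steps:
(481 + (-222 - 367))² = (481 - 589)² = (-108)² = 11664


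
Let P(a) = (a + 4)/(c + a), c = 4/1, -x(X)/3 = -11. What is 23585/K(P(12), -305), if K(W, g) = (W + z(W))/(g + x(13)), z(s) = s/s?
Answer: -3207560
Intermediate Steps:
x(X) = 33 (x(X) = -3*(-11) = 33)
z(s) = 1
c = 4 (c = 4*1 = 4)
P(a) = 1 (P(a) = (a + 4)/(4 + a) = (4 + a)/(4 + a) = 1)
K(W, g) = (1 + W)/(33 + g) (K(W, g) = (W + 1)/(g + 33) = (1 + W)/(33 + g))
23585/K(P(12), -305) = 23585/(((1 + 1)/(33 - 305))) = 23585/((2/(-272))) = 23585/((-1/272*2)) = 23585/(-1/136) = 23585*(-136) = -3207560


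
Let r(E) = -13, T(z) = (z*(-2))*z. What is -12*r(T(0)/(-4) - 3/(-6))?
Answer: 156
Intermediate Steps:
T(z) = -2*z² (T(z) = (-2*z)*z = -2*z²)
-12*r(T(0)/(-4) - 3/(-6)) = -12*(-13) = 156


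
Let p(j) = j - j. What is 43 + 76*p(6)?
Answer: 43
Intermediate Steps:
p(j) = 0
43 + 76*p(6) = 43 + 76*0 = 43 + 0 = 43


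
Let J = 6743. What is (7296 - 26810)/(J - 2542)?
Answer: -19514/4201 ≈ -4.6451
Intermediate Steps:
(7296 - 26810)/(J - 2542) = (7296 - 26810)/(6743 - 2542) = -19514/4201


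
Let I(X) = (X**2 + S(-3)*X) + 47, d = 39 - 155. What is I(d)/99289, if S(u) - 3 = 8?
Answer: 12227/99289 ≈ 0.12315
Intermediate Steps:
S(u) = 11 (S(u) = 3 + 8 = 11)
d = -116
I(X) = 47 + X**2 + 11*X (I(X) = (X**2 + 11*X) + 47 = 47 + X**2 + 11*X)
I(d)/99289 = (47 + (-116)**2 + 11*(-116))/99289 = (47 + 13456 - 1276)*(1/99289) = 12227*(1/99289) = 12227/99289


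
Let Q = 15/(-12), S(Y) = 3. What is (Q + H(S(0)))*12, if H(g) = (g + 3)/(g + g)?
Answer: -3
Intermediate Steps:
H(g) = (3 + g)/(2*g) (H(g) = (3 + g)/((2*g)) = (3 + g)*(1/(2*g)) = (3 + g)/(2*g))
Q = -5/4 (Q = 15*(-1/12) = -5/4 ≈ -1.2500)
(Q + H(S(0)))*12 = (-5/4 + (1/2)*(3 + 3)/3)*12 = (-5/4 + (1/2)*(1/3)*6)*12 = (-5/4 + 1)*12 = -1/4*12 = -3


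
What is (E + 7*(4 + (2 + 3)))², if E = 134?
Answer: 38809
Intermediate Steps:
(E + 7*(4 + (2 + 3)))² = (134 + 7*(4 + (2 + 3)))² = (134 + 7*(4 + 5))² = (134 + 7*9)² = (134 + 63)² = 197² = 38809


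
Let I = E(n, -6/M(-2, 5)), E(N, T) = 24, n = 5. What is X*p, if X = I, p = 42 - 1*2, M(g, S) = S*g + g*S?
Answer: 960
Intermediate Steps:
M(g, S) = 2*S*g (M(g, S) = S*g + S*g = 2*S*g)
p = 40 (p = 42 - 2 = 40)
I = 24
X = 24
X*p = 24*40 = 960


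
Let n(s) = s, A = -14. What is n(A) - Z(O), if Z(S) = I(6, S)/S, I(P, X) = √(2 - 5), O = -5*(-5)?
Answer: -14 - I*√3/25 ≈ -14.0 - 0.069282*I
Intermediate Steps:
O = 25
I(P, X) = I*√3 (I(P, X) = √(-3) = I*√3)
Z(S) = I*√3/S (Z(S) = (I*√3)/S = I*√3/S)
n(A) - Z(O) = -14 - I*√3/25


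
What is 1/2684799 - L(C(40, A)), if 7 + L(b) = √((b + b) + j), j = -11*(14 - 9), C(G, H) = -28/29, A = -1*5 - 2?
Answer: 18793594/2684799 - I*√47879/29 ≈ 7.0 - 7.5453*I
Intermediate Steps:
A = -7 (A = -5 - 2 = -7)
C(G, H) = -28/29 (C(G, H) = -28*1/29 = -28/29)
j = -55 (j = -11*5 = -55)
L(b) = -7 + √(-55 + 2*b) (L(b) = -7 + √((b + b) - 55) = -7 + √(2*b - 55) = -7 + √(-55 + 2*b))
1/2684799 - L(C(40, A)) = 1/2684799 - (-7 + √(-55 + 2*(-28/29))) = 1/2684799 - (-7 + √(-55 - 56/29)) = 1/2684799 - (-7 + √(-1651/29)) = 1/2684799 - (-7 + I*√47879/29) = 1/2684799 + (7 - I*√47879/29) = 18793594/2684799 - I*√47879/29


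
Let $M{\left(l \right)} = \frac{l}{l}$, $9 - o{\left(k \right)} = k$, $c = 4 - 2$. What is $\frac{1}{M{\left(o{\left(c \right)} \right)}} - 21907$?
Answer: $-21906$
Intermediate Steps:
$c = 2$
$o{\left(k \right)} = 9 - k$
$M{\left(l \right)} = 1$
$\frac{1}{M{\left(o{\left(c \right)} \right)}} - 21907 = 1^{-1} - 21907 = 1 - 21907 = -21906$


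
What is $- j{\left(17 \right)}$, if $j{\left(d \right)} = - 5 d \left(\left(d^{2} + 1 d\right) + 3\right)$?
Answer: $26265$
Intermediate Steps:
$j{\left(d \right)} = - 5 d \left(3 + d + d^{2}\right)$ ($j{\left(d \right)} = - 5 d \left(\left(d^{2} + d\right) + 3\right) = - 5 d \left(\left(d + d^{2}\right) + 3\right) = - 5 d \left(3 + d + d^{2}\right)$)
$- j{\left(17 \right)} = - \left(-5\right) 17 \left(3 + 17 + 17^{2}\right) = - \left(-5\right) 17 \left(3 + 17 + 289\right) = - \left(-5\right) 17 \cdot 309 = \left(-1\right) \left(-26265\right) = 26265$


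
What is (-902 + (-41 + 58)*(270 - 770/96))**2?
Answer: 29063089441/2304 ≈ 1.2614e+7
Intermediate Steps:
(-902 + (-41 + 58)*(270 - 770/96))**2 = (-902 + 17*(270 - 770*1/96))**2 = (-902 + 17*(270 - 385/48))**2 = (-902 + 17*(12575/48))**2 = (-902 + 213775/48)**2 = (170479/48)**2 = 29063089441/2304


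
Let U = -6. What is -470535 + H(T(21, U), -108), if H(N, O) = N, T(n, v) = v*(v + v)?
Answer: -470463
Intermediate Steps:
T(n, v) = 2*v² (T(n, v) = v*(2*v) = 2*v²)
-470535 + H(T(21, U), -108) = -470535 + 2*(-6)² = -470535 + 2*36 = -470535 + 72 = -470463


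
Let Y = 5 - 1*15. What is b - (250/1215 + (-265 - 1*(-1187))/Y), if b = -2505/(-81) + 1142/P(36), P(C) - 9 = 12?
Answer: 1507946/8505 ≈ 177.30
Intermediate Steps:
P(C) = 21 (P(C) = 9 + 12 = 21)
Y = -10 (Y = 5 - 15 = -10)
b = 16123/189 (b = -2505/(-81) + 1142/21 = -2505*(-1/81) + 1142*(1/21) = 835/27 + 1142/21 = 16123/189 ≈ 85.307)
b - (250/1215 + (-265 - 1*(-1187))/Y) = 16123/189 - (250/1215 + (-265 - 1*(-1187))/(-10)) = 16123/189 - (250*(1/1215) + (-265 + 1187)*(-1/10)) = 16123/189 - (50/243 + 922*(-1/10)) = 16123/189 - (50/243 - 461/5) = 16123/189 - 1*(-111773/1215) = 16123/189 + 111773/1215 = 1507946/8505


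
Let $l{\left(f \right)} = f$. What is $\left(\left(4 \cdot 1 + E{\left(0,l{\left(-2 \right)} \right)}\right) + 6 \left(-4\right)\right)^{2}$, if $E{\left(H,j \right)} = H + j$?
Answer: $484$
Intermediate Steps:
$\left(\left(4 \cdot 1 + E{\left(0,l{\left(-2 \right)} \right)}\right) + 6 \left(-4\right)\right)^{2} = \left(\left(4 \cdot 1 + \left(0 - 2\right)\right) + 6 \left(-4\right)\right)^{2} = \left(\left(4 - 2\right) - 24\right)^{2} = \left(2 - 24\right)^{2} = \left(-22\right)^{2} = 484$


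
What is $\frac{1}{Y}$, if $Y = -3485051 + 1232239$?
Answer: $- \frac{1}{2252812} \approx -4.4389 \cdot 10^{-7}$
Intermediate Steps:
$Y = -2252812$
$\frac{1}{Y} = \frac{1}{-2252812} = - \frac{1}{2252812}$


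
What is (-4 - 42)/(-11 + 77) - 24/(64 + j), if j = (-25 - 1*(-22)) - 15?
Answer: -925/759 ≈ -1.2187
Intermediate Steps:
j = -18 (j = (-25 + 22) - 15 = -3 - 15 = -18)
(-4 - 42)/(-11 + 77) - 24/(64 + j) = (-4 - 42)/(-11 + 77) - 24/(64 - 18) = -46/66 - 24/46 = -46*1/66 + (1/46)*(-24) = -23/33 - 12/23 = -925/759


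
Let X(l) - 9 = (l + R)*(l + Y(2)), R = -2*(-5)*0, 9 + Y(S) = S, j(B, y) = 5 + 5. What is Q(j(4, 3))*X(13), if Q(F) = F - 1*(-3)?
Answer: 1131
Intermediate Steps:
j(B, y) = 10
Y(S) = -9 + S
R = 0 (R = 10*0 = 0)
X(l) = 9 + l*(-7 + l) (X(l) = 9 + (l + 0)*(l + (-9 + 2)) = 9 + l*(l - 7) = 9 + l*(-7 + l))
Q(F) = 3 + F (Q(F) = F + 3 = 3 + F)
Q(j(4, 3))*X(13) = (3 + 10)*(9 + 13² - 7*13) = 13*(9 + 169 - 91) = 13*87 = 1131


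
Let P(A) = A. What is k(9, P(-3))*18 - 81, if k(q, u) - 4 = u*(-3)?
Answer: 153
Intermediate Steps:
k(q, u) = 4 - 3*u (k(q, u) = 4 + u*(-3) = 4 - 3*u)
k(9, P(-3))*18 - 81 = (4 - 3*(-3))*18 - 81 = (4 + 9)*18 - 81 = 13*18 - 81 = 234 - 81 = 153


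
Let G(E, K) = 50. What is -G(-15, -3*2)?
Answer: -50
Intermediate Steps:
-G(-15, -3*2) = -1*50 = -50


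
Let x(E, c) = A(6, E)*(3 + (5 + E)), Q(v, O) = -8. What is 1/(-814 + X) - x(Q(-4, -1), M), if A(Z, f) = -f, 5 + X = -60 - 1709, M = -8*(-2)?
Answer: -1/2588 ≈ -0.00038640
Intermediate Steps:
M = 16
X = -1774 (X = -5 + (-60 - 1709) = -5 - 1769 = -1774)
x(E, c) = -E*(8 + E) (x(E, c) = (-E)*(3 + (5 + E)) = (-E)*(8 + E) = -E*(8 + E))
1/(-814 + X) - x(Q(-4, -1), M) = 1/(-814 - 1774) - (-1)*(-8)*(8 - 8) = 1/(-2588) - (-1)*(-8)*0 = -1/2588 - 1*0 = -1/2588 + 0 = -1/2588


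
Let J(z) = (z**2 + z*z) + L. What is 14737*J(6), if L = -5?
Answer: 987379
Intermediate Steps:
J(z) = -5 + 2*z**2 (J(z) = (z**2 + z*z) - 5 = (z**2 + z**2) - 5 = 2*z**2 - 5 = -5 + 2*z**2)
14737*J(6) = 14737*(-5 + 2*6**2) = 14737*(-5 + 2*36) = 14737*(-5 + 72) = 14737*67 = 987379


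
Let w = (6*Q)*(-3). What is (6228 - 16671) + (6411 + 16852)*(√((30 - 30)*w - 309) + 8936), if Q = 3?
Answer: 207867725 + 23263*I*√309 ≈ 2.0787e+8 + 4.0893e+5*I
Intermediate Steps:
w = -54 (w = (6*3)*(-3) = 18*(-3) = -54)
(6228 - 16671) + (6411 + 16852)*(√((30 - 30)*w - 309) + 8936) = (6228 - 16671) + (6411 + 16852)*(√((30 - 30)*(-54) - 309) + 8936) = -10443 + 23263*(√(0*(-54) - 309) + 8936) = -10443 + 23263*(√(0 - 309) + 8936) = -10443 + 23263*(√(-309) + 8936) = -10443 + 23263*(I*√309 + 8936) = -10443 + 23263*(8936 + I*√309) = -10443 + (207878168 + 23263*I*√309) = 207867725 + 23263*I*√309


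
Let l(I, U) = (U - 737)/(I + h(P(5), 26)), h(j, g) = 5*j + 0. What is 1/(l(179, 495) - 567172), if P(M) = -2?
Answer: -169/95852310 ≈ -1.7631e-6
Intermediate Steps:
h(j, g) = 5*j
l(I, U) = (-737 + U)/(-10 + I) (l(I, U) = (U - 737)/(I + 5*(-2)) = (-737 + U)/(I - 10) = (-737 + U)/(-10 + I))
1/(l(179, 495) - 567172) = 1/((-737 + 495)/(-10 + 179) - 567172) = 1/(-242/169 - 567172) = 1/(-95852310/169) = -169/95852310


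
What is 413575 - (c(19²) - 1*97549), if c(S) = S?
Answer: 510763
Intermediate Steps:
413575 - (c(19²) - 1*97549) = 413575 - (19² - 1*97549) = 413575 - (361 - 97549) = 413575 - 1*(-97188) = 413575 + 97188 = 510763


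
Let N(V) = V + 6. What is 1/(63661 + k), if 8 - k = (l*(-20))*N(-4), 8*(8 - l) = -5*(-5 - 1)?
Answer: 1/63839 ≈ 1.5664e-5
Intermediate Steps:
N(V) = 6 + V
l = 17/4 (l = 8 - (-5)*(-5 - 1)/8 = 8 - (-5)*(-6)/8 = 8 - ⅛*30 = 8 - 15/4 = 17/4 ≈ 4.2500)
k = 178 (k = 8 - (17/4)*(-20)*(6 - 4) = 8 - (-85)*2 = 8 - 1*(-170) = 8 + 170 = 178)
1/(63661 + k) = 1/(63661 + 178) = 1/63839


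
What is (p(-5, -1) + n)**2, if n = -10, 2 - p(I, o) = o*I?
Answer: 169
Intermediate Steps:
p(I, o) = 2 - I*o (p(I, o) = 2 - o*I = 2 - I*o)
(p(-5, -1) + n)**2 = ((2 - 1*(-5)*(-1)) - 10)**2 = ((2 - 5) - 10)**2 = (-3 - 10)**2 = (-13)**2 = 169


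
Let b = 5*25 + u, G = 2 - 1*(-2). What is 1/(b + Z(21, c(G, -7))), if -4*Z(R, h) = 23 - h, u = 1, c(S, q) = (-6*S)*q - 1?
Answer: 1/162 ≈ 0.0061728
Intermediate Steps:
G = 4 (G = 2 + 2 = 4)
c(S, q) = -1 - 6*S*q (c(S, q) = -6*S*q - 1 = -1 - 6*S*q)
Z(R, h) = -23/4 + h/4 (Z(R, h) = -(23 - h)/4 = -23/4 + h/4)
b = 126 (b = 5*25 + 1 = 125 + 1 = 126)
1/(b + Z(21, c(G, -7))) = 1/(126 + (-23/4 + (-1 - 6*4*(-7))/4)) = 1/(126 + (-23/4 + (-1 + 168)/4)) = 1/(126 + (-23/4 + (¼)*167)) = 1/(126 + (-23/4 + 167/4)) = 1/(126 + 36) = 1/162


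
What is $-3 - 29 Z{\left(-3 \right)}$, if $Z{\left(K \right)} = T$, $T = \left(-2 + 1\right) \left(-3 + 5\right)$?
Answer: $55$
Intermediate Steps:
$T = -2$ ($T = \left(-1\right) 2 = -2$)
$Z{\left(K \right)} = -2$
$-3 - 29 Z{\left(-3 \right)} = -3 - -58 = -3 + 58 = 55$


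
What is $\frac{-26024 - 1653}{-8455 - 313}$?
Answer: $\frac{27677}{8768} \approx 3.1566$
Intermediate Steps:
$\frac{-26024 - 1653}{-8455 - 313} = \frac{-26024 - 1653}{-8768} = \left(-27677\right) \left(- \frac{1}{8768}\right) = \frac{27677}{8768}$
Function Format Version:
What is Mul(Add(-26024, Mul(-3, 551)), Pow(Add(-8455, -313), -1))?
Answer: Rational(27677, 8768) ≈ 3.1566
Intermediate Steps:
Mul(Add(-26024, Mul(-3, 551)), Pow(Add(-8455, -313), -1)) = Mul(Add(-26024, -1653), Pow(-8768, -1)) = Mul(-27677, Rational(-1, 8768)) = Rational(27677, 8768)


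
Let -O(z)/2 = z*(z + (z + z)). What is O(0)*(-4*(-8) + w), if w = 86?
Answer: 0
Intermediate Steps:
O(z) = -6*z² (O(z) = -2*z*(z + (z + z)) = -2*z*(z + 2*z) = -2*z*3*z = -6*z²)
O(0)*(-4*(-8) + w) = (-6*0²)*(-4*(-8) + 86) = (-6*0)*(32 + 86) = 0*118 = 0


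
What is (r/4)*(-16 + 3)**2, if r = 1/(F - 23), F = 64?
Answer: 169/164 ≈ 1.0305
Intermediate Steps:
r = 1/41 (r = 1/(64 - 23) = 1/41 ≈ 0.024390)
(r/4)*(-16 + 3)**2 = ((1/41)/4)*(-16 + 3)**2 = ((1/41)*(1/4))*(-13)**2 = (1/164)*169 = 169/164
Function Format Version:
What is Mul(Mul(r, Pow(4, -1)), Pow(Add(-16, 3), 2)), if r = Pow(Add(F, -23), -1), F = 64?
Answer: Rational(169, 164) ≈ 1.0305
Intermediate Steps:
r = Rational(1, 41) (r = Pow(Add(64, -23), -1) = Pow(41, -1) = Rational(1, 41) ≈ 0.024390)
Mul(Mul(r, Pow(4, -1)), Pow(Add(-16, 3), 2)) = Mul(Mul(Rational(1, 41), Pow(4, -1)), Pow(Add(-16, 3), 2)) = Mul(Mul(Rational(1, 41), Rational(1, 4)), Pow(-13, 2)) = Mul(Rational(1, 164), 169) = Rational(169, 164)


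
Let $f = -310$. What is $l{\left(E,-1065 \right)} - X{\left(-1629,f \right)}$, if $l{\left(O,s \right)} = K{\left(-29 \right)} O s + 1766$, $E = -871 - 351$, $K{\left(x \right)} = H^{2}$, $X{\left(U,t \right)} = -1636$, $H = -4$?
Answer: $20826282$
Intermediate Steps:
$K{\left(x \right)} = 16$ ($K{\left(x \right)} = \left(-4\right)^{2} = 16$)
$E = -1222$
$l{\left(O,s \right)} = 1766 + 16 O s$ ($l{\left(O,s \right)} = 16 O s + 1766 = 1766 + 16 O s$)
$l{\left(E,-1065 \right)} - X{\left(-1629,f \right)} = \left(1766 + 16 \left(-1222\right) \left(-1065\right)\right) - -1636 = \left(1766 + 20822880\right) + 1636 = 20824646 + 1636 = 20826282$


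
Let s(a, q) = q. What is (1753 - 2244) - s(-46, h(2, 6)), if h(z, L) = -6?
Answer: -485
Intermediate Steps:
(1753 - 2244) - s(-46, h(2, 6)) = (1753 - 2244) - 1*(-6) = -491 + 6 = -485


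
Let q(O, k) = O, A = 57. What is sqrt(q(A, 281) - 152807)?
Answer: 5*I*sqrt(6110) ≈ 390.83*I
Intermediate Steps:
sqrt(q(A, 281) - 152807) = sqrt(57 - 152807) = sqrt(-152750) = 5*I*sqrt(6110)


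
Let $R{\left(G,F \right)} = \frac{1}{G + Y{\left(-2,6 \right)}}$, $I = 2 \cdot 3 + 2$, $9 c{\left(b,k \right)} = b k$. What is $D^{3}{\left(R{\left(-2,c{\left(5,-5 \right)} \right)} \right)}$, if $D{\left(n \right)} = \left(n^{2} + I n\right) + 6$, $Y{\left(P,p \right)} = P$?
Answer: $\frac{274625}{4096} \approx 67.047$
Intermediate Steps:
$c{\left(b,k \right)} = \frac{b k}{9}$
$I = 8$ ($I = 6 + 2 = 8$)
$R{\left(G,F \right)} = \frac{1}{-2 + G}$ ($R{\left(G,F \right)} = \frac{1}{G - 2} = \frac{1}{-2 + G}$)
$D{\left(n \right)} = 6 + n^{2} + 8 n$ ($D{\left(n \right)} = \left(n^{2} + 8 n\right) + 6 = 6 + n^{2} + 8 n$)
$D^{3}{\left(R{\left(-2,c{\left(5,-5 \right)} \right)} \right)} = \left(6 + \left(\frac{1}{-2 - 2}\right)^{2} + \frac{8}{-2 - 2}\right)^{3} = \left(6 + \left(\frac{1}{-4}\right)^{2} + \frac{8}{-4}\right)^{3} = \left(6 + \left(- \frac{1}{4}\right)^{2} + 8 \left(- \frac{1}{4}\right)\right)^{3} = \left(6 + \frac{1}{16} - 2\right)^{3} = \left(\frac{65}{16}\right)^{3} = \frac{274625}{4096}$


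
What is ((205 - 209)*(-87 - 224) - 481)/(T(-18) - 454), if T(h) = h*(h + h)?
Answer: 763/194 ≈ 3.9330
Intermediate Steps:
T(h) = 2*h² (T(h) = h*(2*h) = 2*h²)
((205 - 209)*(-87 - 224) - 481)/(T(-18) - 454) = ((205 - 209)*(-87 - 224) - 481)/(2*(-18)² - 454) = (-4*(-311) - 481)/(2*324 - 454) = (1244 - 481)/(648 - 454) = 763/194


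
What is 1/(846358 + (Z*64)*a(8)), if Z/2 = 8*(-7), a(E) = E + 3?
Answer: 1/767510 ≈ 1.3029e-6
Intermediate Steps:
a(E) = 3 + E
Z = -112 (Z = 2*(8*(-7)) = 2*(-56) = -112)
1/(846358 + (Z*64)*a(8)) = 1/(846358 + (-112*64)*(3 + 8)) = 1/(846358 - 7168*11) = 1/(846358 - 78848) = 1/767510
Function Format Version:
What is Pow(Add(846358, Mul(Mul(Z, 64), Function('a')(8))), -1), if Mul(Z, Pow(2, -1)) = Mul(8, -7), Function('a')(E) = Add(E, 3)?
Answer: Rational(1, 767510) ≈ 1.3029e-6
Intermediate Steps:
Function('a')(E) = Add(3, E)
Z = -112 (Z = Mul(2, Mul(8, -7)) = Mul(2, -56) = -112)
Pow(Add(846358, Mul(Mul(Z, 64), Function('a')(8))), -1) = Pow(Add(846358, Mul(Mul(-112, 64), Add(3, 8))), -1) = Pow(Add(846358, Mul(-7168, 11)), -1) = Pow(Add(846358, -78848), -1) = Pow(767510, -1) = Rational(1, 767510)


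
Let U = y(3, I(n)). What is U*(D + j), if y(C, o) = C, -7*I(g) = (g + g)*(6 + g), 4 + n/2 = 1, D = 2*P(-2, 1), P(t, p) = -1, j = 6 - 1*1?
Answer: 9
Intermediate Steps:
j = 5 (j = 6 - 1 = 5)
D = -2 (D = 2*(-1) = -2)
n = -6 (n = -8 + 2*1 = -8 + 2 = -6)
I(g) = -2*g*(6 + g)/7 (I(g) = -(g + g)*(6 + g)/7 = -2*g*(6 + g)/7)
U = 3
U*(D + j) = 3*(-2 + 5) = 3*3 = 9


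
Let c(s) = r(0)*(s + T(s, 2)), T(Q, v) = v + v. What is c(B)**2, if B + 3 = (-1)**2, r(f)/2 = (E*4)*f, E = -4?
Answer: 0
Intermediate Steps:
r(f) = -32*f (r(f) = 2*((-4*4)*f) = 2*(-16*f) = -32*f)
B = -2 (B = -3 + (-1)**2 = -3 + 1 = -2)
T(Q, v) = 2*v
c(s) = 0 (c(s) = (-32*0)*(s + 2*2) = 0*(s + 4) = 0*(4 + s) = 0)
c(B)**2 = 0**2 = 0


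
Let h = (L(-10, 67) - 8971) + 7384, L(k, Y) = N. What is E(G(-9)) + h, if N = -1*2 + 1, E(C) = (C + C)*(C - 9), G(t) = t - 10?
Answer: -524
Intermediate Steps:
G(t) = -10 + t
E(C) = 2*C*(-9 + C) (E(C) = (2*C)*(-9 + C) = 2*C*(-9 + C))
N = -1 (N = -2 + 1 = -1)
L(k, Y) = -1
h = -1588 (h = (-1 - 8971) + 7384 = -8972 + 7384 = -1588)
E(G(-9)) + h = 2*(-10 - 9)*(-9 + (-10 - 9)) - 1588 = 2*(-19)*(-9 - 19) - 1588 = 2*(-19)*(-28) - 1588 = 1064 - 1588 = -524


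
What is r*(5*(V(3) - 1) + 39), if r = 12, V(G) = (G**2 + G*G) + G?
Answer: 1668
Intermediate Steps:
V(G) = G + 2*G**2 (V(G) = (G**2 + G**2) + G = 2*G**2 + G = G + 2*G**2)
r*(5*(V(3) - 1) + 39) = 12*(5*(3*(1 + 2*3) - 1) + 39) = 12*(5*(3*(1 + 6) - 1) + 39) = 12*(5*(3*7 - 1) + 39) = 12*(5*(21 - 1) + 39) = 12*(5*20 + 39) = 12*(100 + 39) = 12*139 = 1668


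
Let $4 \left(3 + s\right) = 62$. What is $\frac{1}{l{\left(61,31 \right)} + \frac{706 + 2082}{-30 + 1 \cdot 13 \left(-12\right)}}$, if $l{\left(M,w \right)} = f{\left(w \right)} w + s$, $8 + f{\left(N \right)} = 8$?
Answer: $- \frac{186}{463} \approx -0.40173$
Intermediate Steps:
$f{\left(N \right)} = 0$ ($f{\left(N \right)} = -8 + 8 = 0$)
$s = \frac{25}{2}$ ($s = -3 + \frac{1}{4} \cdot 62 = -3 + \frac{31}{2} = \frac{25}{2} \approx 12.5$)
$l{\left(M,w \right)} = \frac{25}{2}$ ($l{\left(M,w \right)} = 0 w + \frac{25}{2} = 0 + \frac{25}{2} = \frac{25}{2}$)
$\frac{1}{l{\left(61,31 \right)} + \frac{706 + 2082}{-30 + 1 \cdot 13 \left(-12\right)}} = \frac{1}{\frac{25}{2} + \frac{706 + 2082}{-30 + 1 \cdot 13 \left(-12\right)}} = \frac{1}{\frac{25}{2} + \frac{2788}{-30 + 13 \left(-12\right)}} = \frac{1}{\frac{25}{2} + \frac{2788}{-30 - 156}} = \frac{1}{\frac{25}{2} + \frac{2788}{-186}} = \frac{1}{\frac{25}{2} + 2788 \left(- \frac{1}{186}\right)} = \frac{1}{\frac{25}{2} - \frac{1394}{93}} = \frac{1}{- \frac{463}{186}} = - \frac{186}{463}$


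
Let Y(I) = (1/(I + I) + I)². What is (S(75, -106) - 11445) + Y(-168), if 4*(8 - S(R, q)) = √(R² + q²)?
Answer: 1895298049/112896 - √16861/4 ≈ 16756.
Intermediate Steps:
S(R, q) = 8 - √(R² + q²)/4
Y(I) = (I + 1/(2*I))² (Y(I) = (1/(2*I) + I)² = (I + 1/(2*I))²)
(S(75, -106) - 11445) + Y(-168) = ((8 - √(75² + (-106)²)/4) - 11445) + (¼)*(1 + 2*(-168)²)²/(-168)² = ((8 - √(5625 + 11236)/4) - 11445) + (¼)*(1/28224)*(1 + 2*28224)² = ((8 - √16861/4) - 11445) + (¼)*(1/28224)*(1 + 56448)² = (-11437 - √16861/4) + (¼)*(1/28224)*56449² = (-11437 - √16861/4) + (¼)*(1/28224)*3186489601 = (-11437 - √16861/4) + 3186489601/112896 = 1895298049/112896 - √16861/4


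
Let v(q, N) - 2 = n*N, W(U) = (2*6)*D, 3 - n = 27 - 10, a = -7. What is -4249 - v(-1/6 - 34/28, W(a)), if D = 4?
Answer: -3579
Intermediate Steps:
n = -14 (n = 3 - (27 - 10) = 3 - 1*17 = 3 - 17 = -14)
W(U) = 48 (W(U) = (2*6)*4 = 12*4 = 48)
v(q, N) = 2 - 14*N
-4249 - v(-1/6 - 34/28, W(a)) = -4249 - (2 - 14*48) = -4249 - (2 - 672) = -4249 - 1*(-670) = -4249 + 670 = -3579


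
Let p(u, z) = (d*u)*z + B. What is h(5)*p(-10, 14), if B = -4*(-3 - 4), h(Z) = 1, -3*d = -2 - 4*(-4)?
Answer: 2044/3 ≈ 681.33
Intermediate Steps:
d = -14/3 (d = -(-2 - 4*(-4))/3 = -(-2 - 1*(-16))/3 = -(-2 + 16)/3 = -⅓*14 = -14/3 ≈ -4.6667)
B = 28 (B = -4*(-7) = 28)
p(u, z) = 28 - 14*u*z/3 (p(u, z) = (-14*u/3)*z + 28 = -14*u*z/3 + 28 = 28 - 14*u*z/3)
h(5)*p(-10, 14) = 1*(28 - 14/3*(-10)*14) = 1*(28 + 1960/3) = 1*(2044/3) = 2044/3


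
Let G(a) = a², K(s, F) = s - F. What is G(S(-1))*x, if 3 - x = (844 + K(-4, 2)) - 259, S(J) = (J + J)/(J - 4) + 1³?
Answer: -28224/25 ≈ -1129.0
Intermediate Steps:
S(J) = 1 + 2*J/(-4 + J) (S(J) = (2*J)/(-4 + J) + 1 = 2*J/(-4 + J) + 1 = 1 + 2*J/(-4 + J))
x = -576 (x = 3 - ((844 + (-4 - 1*2)) - 259) = 3 - ((844 + (-4 - 2)) - 259) = 3 - ((844 - 6) - 259) = 3 - (838 - 259) = 3 - 1*579 = 3 - 579 = -576)
G(S(-1))*x = ((-4 + 3*(-1))/(-4 - 1))²*(-576) = ((-4 - 3)/(-5))²*(-576) = (-⅕*(-7))²*(-576) = (7/5)²*(-576) = (49/25)*(-576) = -28224/25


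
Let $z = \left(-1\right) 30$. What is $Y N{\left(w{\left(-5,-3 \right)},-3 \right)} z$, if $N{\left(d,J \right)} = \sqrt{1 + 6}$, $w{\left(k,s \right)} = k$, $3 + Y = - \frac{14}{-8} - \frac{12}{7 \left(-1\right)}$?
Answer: $- \frac{195 \sqrt{7}}{14} \approx -36.852$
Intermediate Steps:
$Y = \frac{13}{28}$ ($Y = -3 - \left(- \frac{12}{7} - \frac{7}{4}\right) = -3 - \left(- \frac{7}{4} + \frac{12}{-7}\right) = -3 + \left(\frac{7}{4} - - \frac{12}{7}\right) = -3 + \left(\frac{7}{4} + \frac{12}{7}\right) = -3 + \frac{97}{28} = \frac{13}{28} \approx 0.46429$)
$N{\left(d,J \right)} = \sqrt{7}$
$z = -30$
$Y N{\left(w{\left(-5,-3 \right)},-3 \right)} z = \frac{13 \sqrt{7}}{28} \left(-30\right) = - \frac{195 \sqrt{7}}{14}$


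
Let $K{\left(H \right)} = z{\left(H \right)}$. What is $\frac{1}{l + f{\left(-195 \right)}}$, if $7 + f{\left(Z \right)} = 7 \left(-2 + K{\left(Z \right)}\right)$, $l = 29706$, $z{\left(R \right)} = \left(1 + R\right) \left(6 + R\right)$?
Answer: $\frac{1}{286347} \approx 3.4923 \cdot 10^{-6}$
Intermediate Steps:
$K{\left(H \right)} = 6 + H^{2} + 7 H$
$f{\left(Z \right)} = 21 + 7 Z^{2} + 49 Z$ ($f{\left(Z \right)} = -7 + 7 \left(-2 + \left(6 + Z^{2} + 7 Z\right)\right) = -7 + 7 \left(4 + Z^{2} + 7 Z\right) = -7 + \left(28 + 7 Z^{2} + 49 Z\right) = 21 + 7 Z^{2} + 49 Z$)
$\frac{1}{l + f{\left(-195 \right)}} = \frac{1}{29706 + \left(21 + 7 \left(-195\right)^{2} + 49 \left(-195\right)\right)} = \frac{1}{29706 + \left(21 + 7 \cdot 38025 - 9555\right)} = \frac{1}{29706 + \left(21 + 266175 - 9555\right)} = \frac{1}{29706 + 256641} = \frac{1}{286347}$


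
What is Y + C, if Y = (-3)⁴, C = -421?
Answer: -340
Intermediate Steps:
Y = 81
Y + C = 81 - 421 = -340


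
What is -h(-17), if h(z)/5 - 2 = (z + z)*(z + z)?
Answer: -5790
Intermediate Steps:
h(z) = 10 + 20*z**2 (h(z) = 10 + 5*((z + z)*(z + z)) = 10 + 5*((2*z)*(2*z)) = 10 + 5*(4*z**2) = 10 + 20*z**2)
-h(-17) = -(10 + 20*(-17)**2) = -(10 + 20*289) = -(10 + 5780) = -1*5790 = -5790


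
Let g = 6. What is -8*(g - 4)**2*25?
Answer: -800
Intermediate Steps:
-8*(g - 4)**2*25 = -8*(6 - 4)**2*25 = -8*2**2*25 = -8*4*25 = -32*25 = -800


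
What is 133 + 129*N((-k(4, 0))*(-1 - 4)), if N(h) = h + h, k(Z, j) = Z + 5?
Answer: 11743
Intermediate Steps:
k(Z, j) = 5 + Z
N(h) = 2*h
133 + 129*N((-k(4, 0))*(-1 - 4)) = 133 + 129*(2*((-(5 + 4))*(-1 - 4))) = 133 + 129*(2*(-1*9*(-5))) = 133 + 129*(2*(-9*(-5))) = 133 + 129*(2*45) = 133 + 129*90 = 133 + 11610 = 11743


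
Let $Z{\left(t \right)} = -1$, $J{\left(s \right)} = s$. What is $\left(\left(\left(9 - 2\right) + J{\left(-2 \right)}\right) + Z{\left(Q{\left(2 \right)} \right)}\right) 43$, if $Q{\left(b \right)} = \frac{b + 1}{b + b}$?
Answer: $172$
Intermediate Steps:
$Q{\left(b \right)} = \frac{1 + b}{2 b}$
$\left(\left(\left(9 - 2\right) + J{\left(-2 \right)}\right) + Z{\left(Q{\left(2 \right)} \right)}\right) 43 = \left(\left(\left(9 - 2\right) - 2\right) - 1\right) 43 = \left(\left(7 - 2\right) - 1\right) 43 = \left(5 - 1\right) 43 = 4 \cdot 43 = 172$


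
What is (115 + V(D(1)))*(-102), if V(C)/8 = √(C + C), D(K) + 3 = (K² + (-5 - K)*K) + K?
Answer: -11730 - 816*I*√14 ≈ -11730.0 - 3053.2*I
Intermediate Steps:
D(K) = -3 + K + K² + K*(-5 - K) (D(K) = -3 + ((K² + (-5 - K)*K) + K) = -3 + ((K² + K*(-5 - K)) + K) = -3 + (K + K² + K*(-5 - K)) = -3 + K + K² + K*(-5 - K))
V(C) = 8*√2*√C (V(C) = 8*√(C + C) = 8*√(2*C) = 8*(√2*√C) = 8*√2*√C)
(115 + V(D(1)))*(-102) = (115 + 8*√2*√(-3 - 4*1))*(-102) = (115 + 8*√2*√(-3 - 4))*(-102) = (115 + 8*√2*√(-7))*(-102) = (115 + 8*√2*(I*√7))*(-102) = (115 + 8*I*√14)*(-102) = -11730 - 816*I*√14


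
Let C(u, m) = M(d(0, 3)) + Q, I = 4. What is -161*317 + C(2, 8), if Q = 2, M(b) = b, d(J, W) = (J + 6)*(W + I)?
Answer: -50993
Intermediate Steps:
d(J, W) = (4 + W)*(6 + J) (d(J, W) = (J + 6)*(W + 4) = (6 + J)*(4 + W) = (4 + W)*(6 + J))
C(u, m) = 44 (C(u, m) = (24 + 4*0 + 6*3 + 0*3) + 2 = (24 + 0 + 18 + 0) + 2 = 42 + 2 = 44)
-161*317 + C(2, 8) = -161*317 + 44 = -51037 + 44 = -50993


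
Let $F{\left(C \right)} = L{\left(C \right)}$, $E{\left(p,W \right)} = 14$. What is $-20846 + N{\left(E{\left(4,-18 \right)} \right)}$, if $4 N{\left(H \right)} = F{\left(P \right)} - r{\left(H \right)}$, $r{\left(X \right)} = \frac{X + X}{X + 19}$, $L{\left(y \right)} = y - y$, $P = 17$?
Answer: $- \frac{687925}{33} \approx -20846.0$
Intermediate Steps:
$L{\left(y \right)} = 0$
$r{\left(X \right)} = \frac{2 X}{19 + X}$
$F{\left(C \right)} = 0$
$N{\left(H \right)} = - \frac{H}{2 \left(19 + H\right)}$ ($N{\left(H \right)} = \frac{0 - \frac{2 H}{19 + H}}{4} = \frac{\left(-2\right) H \frac{1}{19 + H}}{4} = - \frac{H}{2 \left(19 + H\right)}$)
$-20846 + N{\left(E{\left(4,-18 \right)} \right)} = -20846 - \frac{14}{38 + 2 \cdot 14} = -20846 - \frac{14}{38 + 28} = -20846 - \frac{14}{66} = -20846 - 14 \cdot \frac{1}{66} = -20846 - \frac{7}{33} = - \frac{687925}{33}$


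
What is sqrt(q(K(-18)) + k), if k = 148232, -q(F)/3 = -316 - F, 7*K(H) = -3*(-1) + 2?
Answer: 5*sqrt(292397)/7 ≈ 386.24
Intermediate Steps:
K(H) = 5/7 (K(H) = (-3*(-1) + 2)/7 = (3 + 2)/7 = (1/7)*5 = 5/7)
q(F) = 948 + 3*F (q(F) = -3*(-316 - F) = 948 + 3*F)
sqrt(q(K(-18)) + k) = sqrt((948 + 3*(5/7)) + 148232) = sqrt((948 + 15/7) + 148232) = sqrt(6651/7 + 148232) = sqrt(1044275/7) = 5*sqrt(292397)/7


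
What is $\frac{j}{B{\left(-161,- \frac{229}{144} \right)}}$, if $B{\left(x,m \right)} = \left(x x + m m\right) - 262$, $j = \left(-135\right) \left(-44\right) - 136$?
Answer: $\frac{120351744}{532117465} \approx 0.22618$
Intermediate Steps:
$j = 5804$ ($j = 5940 - 136 = 5804$)
$B{\left(x,m \right)} = -262 + m^{2} + x^{2}$ ($B{\left(x,m \right)} = \left(x^{2} + m^{2}\right) - 262 = \left(m^{2} + x^{2}\right) - 262 = -262 + m^{2} + x^{2}$)
$\frac{j}{B{\left(-161,- \frac{229}{144} \right)}} = \frac{5804}{-262 + \left(- \frac{229}{144}\right)^{2} + \left(-161\right)^{2}} = \frac{5804}{-262 + \left(\left(-229\right) \frac{1}{144}\right)^{2} + 25921} = \frac{5804}{-262 + \left(- \frac{229}{144}\right)^{2} + 25921} = \frac{5804}{-262 + \frac{52441}{20736} + 25921} = \frac{5804}{\frac{532117465}{20736}} = 5804 \cdot \frac{20736}{532117465} = \frac{120351744}{532117465}$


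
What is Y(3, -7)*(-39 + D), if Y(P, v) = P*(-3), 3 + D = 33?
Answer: 81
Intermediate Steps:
D = 30 (D = -3 + 33 = 30)
Y(P, v) = -3*P
Y(3, -7)*(-39 + D) = (-3*3)*(-39 + 30) = -9*(-9) = 81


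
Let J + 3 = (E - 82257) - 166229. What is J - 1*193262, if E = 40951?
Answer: -400800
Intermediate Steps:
J = -207538 (J = -3 + ((40951 - 82257) - 166229) = -3 + (-41306 - 166229) = -3 - 207535 = -207538)
J - 1*193262 = -207538 - 1*193262 = -207538 - 193262 = -400800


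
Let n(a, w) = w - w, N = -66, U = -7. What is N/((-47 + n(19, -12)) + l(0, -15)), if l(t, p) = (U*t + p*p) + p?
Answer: -66/163 ≈ -0.40491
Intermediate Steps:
n(a, w) = 0
l(t, p) = p + p² - 7*t (l(t, p) = (-7*t + p*p) + p = (-7*t + p²) + p = (p² - 7*t) + p = p + p² - 7*t)
N/((-47 + n(19, -12)) + l(0, -15)) = -66/((-47 + 0) + (-15 + (-15)² - 7*0)) = -66/(-47 + (-15 + 225 + 0)) = -66/(-47 + 210) = -66/163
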